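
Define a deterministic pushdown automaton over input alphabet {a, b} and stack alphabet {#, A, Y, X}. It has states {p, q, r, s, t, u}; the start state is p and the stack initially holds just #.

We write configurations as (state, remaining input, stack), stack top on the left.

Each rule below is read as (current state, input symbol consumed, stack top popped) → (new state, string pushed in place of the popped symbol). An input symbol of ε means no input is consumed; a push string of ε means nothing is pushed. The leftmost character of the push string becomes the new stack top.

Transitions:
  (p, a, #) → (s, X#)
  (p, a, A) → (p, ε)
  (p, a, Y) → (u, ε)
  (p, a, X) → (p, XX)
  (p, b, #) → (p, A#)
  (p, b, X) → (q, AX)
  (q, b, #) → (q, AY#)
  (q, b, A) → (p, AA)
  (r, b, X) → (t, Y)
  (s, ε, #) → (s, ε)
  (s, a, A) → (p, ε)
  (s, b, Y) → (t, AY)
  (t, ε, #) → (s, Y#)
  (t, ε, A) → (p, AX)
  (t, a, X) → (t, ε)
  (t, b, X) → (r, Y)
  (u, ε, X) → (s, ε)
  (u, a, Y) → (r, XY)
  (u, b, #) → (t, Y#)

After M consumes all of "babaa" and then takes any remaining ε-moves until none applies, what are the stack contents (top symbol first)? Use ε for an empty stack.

(p, babaa, #) ⊢ (p, abaa, A#) ⊢ (p, baa, #) ⊢ (p, aa, A#) ⊢ (p, a, #) ⊢ (s, ε, X#)
All input consumed in state s with stack X#.

X#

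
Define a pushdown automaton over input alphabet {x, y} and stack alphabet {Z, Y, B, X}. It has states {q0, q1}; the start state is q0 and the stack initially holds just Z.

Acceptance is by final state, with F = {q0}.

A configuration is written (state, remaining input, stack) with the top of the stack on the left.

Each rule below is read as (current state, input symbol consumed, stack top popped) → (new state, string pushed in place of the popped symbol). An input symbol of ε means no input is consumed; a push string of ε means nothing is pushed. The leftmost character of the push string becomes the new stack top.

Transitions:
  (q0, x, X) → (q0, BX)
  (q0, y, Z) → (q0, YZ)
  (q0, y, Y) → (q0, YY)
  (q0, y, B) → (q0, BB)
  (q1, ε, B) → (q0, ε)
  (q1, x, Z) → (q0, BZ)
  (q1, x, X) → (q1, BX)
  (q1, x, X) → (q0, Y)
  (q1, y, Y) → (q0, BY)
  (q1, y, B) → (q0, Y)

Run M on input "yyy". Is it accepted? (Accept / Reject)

One accepting computation: (q0, yyy, Z) ⊢ (q0, yy, YZ) ⊢ (q0, y, YYZ) ⊢ (q0, ε, YYYZ)
All input consumed and state q0 ∈ F.

Accept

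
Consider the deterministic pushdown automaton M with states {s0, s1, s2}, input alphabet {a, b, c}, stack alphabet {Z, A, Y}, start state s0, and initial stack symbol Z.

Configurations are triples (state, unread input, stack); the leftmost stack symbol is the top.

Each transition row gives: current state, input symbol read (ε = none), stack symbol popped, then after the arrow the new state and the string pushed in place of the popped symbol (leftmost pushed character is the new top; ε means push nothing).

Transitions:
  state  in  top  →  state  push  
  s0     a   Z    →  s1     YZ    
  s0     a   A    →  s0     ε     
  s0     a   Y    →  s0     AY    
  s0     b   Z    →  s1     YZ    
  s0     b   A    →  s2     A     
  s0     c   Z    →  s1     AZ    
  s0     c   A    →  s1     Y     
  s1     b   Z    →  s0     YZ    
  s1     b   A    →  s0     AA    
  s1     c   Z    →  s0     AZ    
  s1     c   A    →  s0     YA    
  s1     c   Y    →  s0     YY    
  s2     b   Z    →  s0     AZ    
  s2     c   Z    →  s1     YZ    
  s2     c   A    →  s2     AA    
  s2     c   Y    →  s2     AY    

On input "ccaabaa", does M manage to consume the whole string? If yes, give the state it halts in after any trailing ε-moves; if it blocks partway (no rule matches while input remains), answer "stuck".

(s0, ccaabaa, Z)
  read c, top Z: go to s1, push AZ → (s1, caabaa, AZ)
  read c, top A: go to s0, push YA → (s0, aabaa, YAZ)
  read a, top Y: go to s0, push AY → (s0, abaa, AYAZ)
  read a, top A: go to s0, push ε → (s0, baa, YAZ)
No transition for (s0, b, top Y); M blocks with input baa remaining.

stuck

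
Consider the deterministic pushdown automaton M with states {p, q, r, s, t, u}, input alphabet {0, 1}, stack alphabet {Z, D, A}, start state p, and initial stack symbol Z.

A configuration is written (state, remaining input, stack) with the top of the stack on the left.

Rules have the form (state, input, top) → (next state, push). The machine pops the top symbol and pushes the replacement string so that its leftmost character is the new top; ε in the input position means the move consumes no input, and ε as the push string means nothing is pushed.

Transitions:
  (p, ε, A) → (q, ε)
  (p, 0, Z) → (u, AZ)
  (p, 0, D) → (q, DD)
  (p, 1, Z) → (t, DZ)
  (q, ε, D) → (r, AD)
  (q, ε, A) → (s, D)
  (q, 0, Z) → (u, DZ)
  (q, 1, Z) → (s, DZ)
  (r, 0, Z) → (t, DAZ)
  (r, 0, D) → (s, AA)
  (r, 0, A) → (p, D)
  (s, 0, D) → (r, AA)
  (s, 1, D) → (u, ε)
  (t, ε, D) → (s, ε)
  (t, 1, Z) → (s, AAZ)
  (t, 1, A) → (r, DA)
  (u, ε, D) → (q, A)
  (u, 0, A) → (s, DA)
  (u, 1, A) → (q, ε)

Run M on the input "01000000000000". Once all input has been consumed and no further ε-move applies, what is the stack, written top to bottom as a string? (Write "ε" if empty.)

(p, 01000000000000, Z)
  read 0, top Z: go to u, push AZ → (u, 1000000000000, AZ)
  read 1, top A: go to q, push ε → (q, 000000000000, Z)
  read 0, top Z: go to u, push DZ → (u, 00000000000, DZ)
  ε-move, top D: go to q, push A → (q, 00000000000, AZ)
  ε-move, top A: go to s, push D → (s, 00000000000, DZ)
  read 0, top D: go to r, push AA → (r, 0000000000, AAZ)
  read 0, top A: go to p, push D → (p, 000000000, DAZ)
  read 0, top D: go to q, push DD → (q, 00000000, DDAZ)
  ε-move, top D: go to r, push AD → (r, 00000000, ADDAZ)
  read 0, top A: go to p, push D → (p, 0000000, DDDAZ)
  read 0, top D: go to q, push DD → (q, 000000, DDDDAZ)
  ε-move, top D: go to r, push AD → (r, 000000, ADDDDAZ)
  read 0, top A: go to p, push D → (p, 00000, DDDDDAZ)
  read 0, top D: go to q, push DD → (q, 0000, DDDDDDAZ)
  ε-move, top D: go to r, push AD → (r, 0000, ADDDDDDAZ)
  read 0, top A: go to p, push D → (p, 000, DDDDDDDAZ)
  read 0, top D: go to q, push DD → (q, 00, DDDDDDDDAZ)
  ε-move, top D: go to r, push AD → (r, 00, ADDDDDDDDAZ)
  read 0, top A: go to p, push D → (p, 0, DDDDDDDDDAZ)
  read 0, top D: go to q, push DD → (q, ε, DDDDDDDDDDAZ)
  ε-move, top D: go to r, push AD → (r, ε, ADDDDDDDDDDAZ)
All input consumed in state r with stack ADDDDDDDDDDAZ.

ADDDDDDDDDDAZ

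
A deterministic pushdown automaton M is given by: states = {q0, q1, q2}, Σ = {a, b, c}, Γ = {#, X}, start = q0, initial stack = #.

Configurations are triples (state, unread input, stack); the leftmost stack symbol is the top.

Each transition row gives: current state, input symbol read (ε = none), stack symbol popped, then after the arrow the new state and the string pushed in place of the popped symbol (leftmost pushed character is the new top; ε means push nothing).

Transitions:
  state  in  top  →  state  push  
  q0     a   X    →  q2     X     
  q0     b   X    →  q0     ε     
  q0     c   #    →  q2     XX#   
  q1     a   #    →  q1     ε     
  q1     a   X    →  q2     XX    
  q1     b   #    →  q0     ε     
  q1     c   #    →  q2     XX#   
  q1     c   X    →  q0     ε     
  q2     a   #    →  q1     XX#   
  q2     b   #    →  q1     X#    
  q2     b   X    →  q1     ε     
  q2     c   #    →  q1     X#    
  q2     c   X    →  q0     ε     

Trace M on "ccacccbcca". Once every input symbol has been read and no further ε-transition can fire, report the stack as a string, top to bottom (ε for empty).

(q0, ccacccbcca, #)
  read c, top #: go to q2, push XX# → (q2, cacccbcca, XX#)
  read c, top X: go to q0, push ε → (q0, acccbcca, X#)
  read a, top X: go to q2, push X → (q2, cccbcca, X#)
  read c, top X: go to q0, push ε → (q0, ccbcca, #)
  read c, top #: go to q2, push XX# → (q2, cbcca, XX#)
  read c, top X: go to q0, push ε → (q0, bcca, X#)
  read b, top X: go to q0, push ε → (q0, cca, #)
  read c, top #: go to q2, push XX# → (q2, ca, XX#)
  read c, top X: go to q0, push ε → (q0, a, X#)
  read a, top X: go to q2, push X → (q2, ε, X#)
All input consumed in state q2 with stack X#.

X#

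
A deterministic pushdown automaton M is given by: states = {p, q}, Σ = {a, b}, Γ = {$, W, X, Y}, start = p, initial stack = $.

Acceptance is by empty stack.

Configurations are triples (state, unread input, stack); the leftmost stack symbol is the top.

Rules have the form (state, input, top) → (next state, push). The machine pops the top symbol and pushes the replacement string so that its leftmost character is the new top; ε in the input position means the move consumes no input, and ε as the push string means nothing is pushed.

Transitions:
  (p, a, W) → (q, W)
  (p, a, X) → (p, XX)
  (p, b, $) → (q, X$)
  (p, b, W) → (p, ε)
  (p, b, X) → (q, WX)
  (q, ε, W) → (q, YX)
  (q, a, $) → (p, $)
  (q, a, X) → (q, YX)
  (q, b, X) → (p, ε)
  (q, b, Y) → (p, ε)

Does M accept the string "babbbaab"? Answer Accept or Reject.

Reject

(p, babbbaab, $) ⊢ (q, abbbaab, X$) ⊢ (q, bbbaab, YX$) ⊢ (p, bbaab, X$) ⊢ (q, baab, WX$) ⊢ (q, baab, YXX$) ⊢ (p, aab, XX$) ⊢ (p, ab, XXX$) ⊢ (p, b, XXXX$) ⊢ (q, ε, WXXXX$) ⊢ (q, ε, YXXXXX$)
All input consumed; stack is YXXXXX$, not empty, and no further ε-move applies.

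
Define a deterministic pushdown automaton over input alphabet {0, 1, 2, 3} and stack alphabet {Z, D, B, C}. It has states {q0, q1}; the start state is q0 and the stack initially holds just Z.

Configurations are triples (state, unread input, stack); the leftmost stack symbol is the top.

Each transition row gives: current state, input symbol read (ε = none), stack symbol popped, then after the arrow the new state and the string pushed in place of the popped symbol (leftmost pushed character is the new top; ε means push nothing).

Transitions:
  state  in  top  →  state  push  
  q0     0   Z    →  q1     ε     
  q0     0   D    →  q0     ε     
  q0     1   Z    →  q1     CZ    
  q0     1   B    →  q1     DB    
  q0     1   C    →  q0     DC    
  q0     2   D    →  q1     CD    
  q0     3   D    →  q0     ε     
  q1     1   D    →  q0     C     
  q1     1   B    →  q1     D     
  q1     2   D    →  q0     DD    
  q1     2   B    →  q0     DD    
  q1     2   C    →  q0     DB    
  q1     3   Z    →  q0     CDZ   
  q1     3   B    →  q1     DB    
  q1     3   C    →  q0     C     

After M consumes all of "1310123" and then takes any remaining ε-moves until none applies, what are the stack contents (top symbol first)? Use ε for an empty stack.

(q0, 1310123, Z)
  read 1, top Z: go to q1, push CZ → (q1, 310123, CZ)
  read 3, top C: go to q0, push C → (q0, 10123, CZ)
  read 1, top C: go to q0, push DC → (q0, 0123, DCZ)
  read 0, top D: go to q0, push ε → (q0, 123, CZ)
  read 1, top C: go to q0, push DC → (q0, 23, DCZ)
  read 2, top D: go to q1, push CD → (q1, 3, CDCZ)
  read 3, top C: go to q0, push C → (q0, ε, CDCZ)
All input consumed in state q0 with stack CDCZ.

CDCZ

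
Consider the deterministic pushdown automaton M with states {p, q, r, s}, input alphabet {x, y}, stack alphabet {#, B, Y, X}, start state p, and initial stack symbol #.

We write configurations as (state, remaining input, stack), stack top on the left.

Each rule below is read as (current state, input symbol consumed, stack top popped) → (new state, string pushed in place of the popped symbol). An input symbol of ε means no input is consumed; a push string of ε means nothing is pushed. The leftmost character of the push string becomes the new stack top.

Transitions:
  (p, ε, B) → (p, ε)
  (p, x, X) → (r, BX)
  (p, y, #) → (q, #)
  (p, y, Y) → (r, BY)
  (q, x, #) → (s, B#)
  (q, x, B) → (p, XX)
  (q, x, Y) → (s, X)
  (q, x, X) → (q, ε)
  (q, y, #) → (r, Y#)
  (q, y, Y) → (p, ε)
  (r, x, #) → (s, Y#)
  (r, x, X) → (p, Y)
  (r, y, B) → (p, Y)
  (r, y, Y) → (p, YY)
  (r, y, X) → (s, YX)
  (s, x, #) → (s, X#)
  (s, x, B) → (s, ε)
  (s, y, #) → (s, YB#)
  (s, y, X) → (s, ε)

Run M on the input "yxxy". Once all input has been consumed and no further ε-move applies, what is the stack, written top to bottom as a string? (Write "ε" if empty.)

YB#

(p, yxxy, #)
  read y, top #: go to q, push # → (q, xxy, #)
  read x, top #: go to s, push B# → (s, xy, B#)
  read x, top B: go to s, push ε → (s, y, #)
  read y, top #: go to s, push YB# → (s, ε, YB#)
All input consumed in state s with stack YB#.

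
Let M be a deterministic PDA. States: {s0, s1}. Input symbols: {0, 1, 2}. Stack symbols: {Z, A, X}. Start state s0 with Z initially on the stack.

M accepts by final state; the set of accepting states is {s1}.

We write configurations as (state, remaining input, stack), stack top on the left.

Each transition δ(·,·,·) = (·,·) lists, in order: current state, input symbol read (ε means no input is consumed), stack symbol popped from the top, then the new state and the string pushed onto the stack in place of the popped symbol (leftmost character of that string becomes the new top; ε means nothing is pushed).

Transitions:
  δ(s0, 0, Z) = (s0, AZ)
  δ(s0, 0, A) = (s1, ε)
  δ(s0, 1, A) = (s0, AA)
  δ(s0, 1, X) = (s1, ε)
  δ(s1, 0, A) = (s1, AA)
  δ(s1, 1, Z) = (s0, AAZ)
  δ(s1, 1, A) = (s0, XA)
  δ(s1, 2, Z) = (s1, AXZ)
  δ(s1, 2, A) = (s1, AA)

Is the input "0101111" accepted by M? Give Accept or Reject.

Accept

(s0, 0101111, Z) ⊢ (s0, 101111, AZ) ⊢ (s0, 01111, AAZ) ⊢ (s1, 1111, AZ) ⊢ (s0, 111, XAZ) ⊢ (s1, 11, AZ) ⊢ (s0, 1, XAZ) ⊢ (s1, ε, AZ)
All input consumed; state s1 ∈ F.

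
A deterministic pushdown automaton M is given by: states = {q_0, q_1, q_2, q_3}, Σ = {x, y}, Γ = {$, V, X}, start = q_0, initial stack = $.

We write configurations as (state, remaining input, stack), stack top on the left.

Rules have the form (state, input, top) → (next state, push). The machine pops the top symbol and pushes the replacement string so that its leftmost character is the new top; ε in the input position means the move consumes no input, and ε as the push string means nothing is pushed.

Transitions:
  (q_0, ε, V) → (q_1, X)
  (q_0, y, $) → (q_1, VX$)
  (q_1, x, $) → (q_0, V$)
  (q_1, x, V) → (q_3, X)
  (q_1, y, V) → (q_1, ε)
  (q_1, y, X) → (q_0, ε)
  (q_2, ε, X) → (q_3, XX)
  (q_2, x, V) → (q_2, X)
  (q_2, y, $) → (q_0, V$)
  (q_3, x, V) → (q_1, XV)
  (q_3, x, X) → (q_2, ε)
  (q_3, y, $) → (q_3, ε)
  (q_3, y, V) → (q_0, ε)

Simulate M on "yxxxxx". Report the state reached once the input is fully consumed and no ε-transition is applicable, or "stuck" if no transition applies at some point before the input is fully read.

(q_0, yxxxxx, $)
  read y, top $: go to q_1, push VX$ → (q_1, xxxxx, VX$)
  read x, top V: go to q_3, push X → (q_3, xxxx, XX$)
  read x, top X: go to q_2, push ε → (q_2, xxx, X$)
  ε-move, top X: go to q_3, push XX → (q_3, xxx, XX$)
  read x, top X: go to q_2, push ε → (q_2, xx, X$)
  ε-move, top X: go to q_3, push XX → (q_3, xx, XX$)
  read x, top X: go to q_2, push ε → (q_2, x, X$)
  ε-move, top X: go to q_3, push XX → (q_3, x, XX$)
  read x, top X: go to q_2, push ε → (q_2, ε, X$)
  ε-move, top X: go to q_3, push XX → (q_3, ε, XX$)
All input consumed; M is in state q_3.

q_3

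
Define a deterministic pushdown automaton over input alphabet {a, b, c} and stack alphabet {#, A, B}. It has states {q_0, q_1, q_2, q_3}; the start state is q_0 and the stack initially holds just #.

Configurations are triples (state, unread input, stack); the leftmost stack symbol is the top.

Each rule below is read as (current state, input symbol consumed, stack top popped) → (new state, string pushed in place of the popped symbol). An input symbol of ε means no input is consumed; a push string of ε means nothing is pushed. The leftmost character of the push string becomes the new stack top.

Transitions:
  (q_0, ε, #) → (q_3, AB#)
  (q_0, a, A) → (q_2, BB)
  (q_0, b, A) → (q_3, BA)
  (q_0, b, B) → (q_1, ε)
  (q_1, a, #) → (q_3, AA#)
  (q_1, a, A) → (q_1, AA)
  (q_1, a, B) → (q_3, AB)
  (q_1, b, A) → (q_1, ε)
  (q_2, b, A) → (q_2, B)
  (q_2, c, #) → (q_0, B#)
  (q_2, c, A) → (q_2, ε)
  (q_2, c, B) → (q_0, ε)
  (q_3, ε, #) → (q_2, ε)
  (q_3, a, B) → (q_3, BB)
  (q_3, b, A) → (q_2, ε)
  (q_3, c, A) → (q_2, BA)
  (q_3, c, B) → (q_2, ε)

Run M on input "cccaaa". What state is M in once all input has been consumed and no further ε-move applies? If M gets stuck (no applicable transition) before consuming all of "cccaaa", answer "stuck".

(q_0, cccaaa, #)
  ε-move, top #: go to q_3, push AB# → (q_3, cccaaa, AB#)
  read c, top A: go to q_2, push BA → (q_2, ccaaa, BAB#)
  read c, top B: go to q_0, push ε → (q_0, caaa, AB#)
No transition for (q_0, c, top A); M blocks with input caaa remaining.

stuck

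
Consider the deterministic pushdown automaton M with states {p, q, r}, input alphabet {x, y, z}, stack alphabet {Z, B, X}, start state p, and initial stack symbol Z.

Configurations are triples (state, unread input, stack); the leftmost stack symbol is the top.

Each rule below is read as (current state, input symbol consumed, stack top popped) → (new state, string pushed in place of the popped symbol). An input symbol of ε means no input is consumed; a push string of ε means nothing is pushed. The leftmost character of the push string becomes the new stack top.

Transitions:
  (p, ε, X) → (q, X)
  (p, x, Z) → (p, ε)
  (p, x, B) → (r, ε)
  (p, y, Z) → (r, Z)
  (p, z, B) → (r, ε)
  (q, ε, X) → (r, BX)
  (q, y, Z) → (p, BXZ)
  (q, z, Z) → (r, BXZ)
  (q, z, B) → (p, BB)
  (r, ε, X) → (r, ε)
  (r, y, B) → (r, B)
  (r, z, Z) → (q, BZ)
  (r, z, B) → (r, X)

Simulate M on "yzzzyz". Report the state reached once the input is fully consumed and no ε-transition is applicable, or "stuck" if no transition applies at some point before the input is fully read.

(p, yzzzyz, Z) ⊢ (r, zzzyz, Z) ⊢ (q, zzyz, BZ) ⊢ (p, zyz, BBZ) ⊢ (r, yz, BZ) ⊢ (r, z, BZ) ⊢ (r, ε, XZ) ⊢ (r, ε, Z)
All input consumed; M is in state r.

r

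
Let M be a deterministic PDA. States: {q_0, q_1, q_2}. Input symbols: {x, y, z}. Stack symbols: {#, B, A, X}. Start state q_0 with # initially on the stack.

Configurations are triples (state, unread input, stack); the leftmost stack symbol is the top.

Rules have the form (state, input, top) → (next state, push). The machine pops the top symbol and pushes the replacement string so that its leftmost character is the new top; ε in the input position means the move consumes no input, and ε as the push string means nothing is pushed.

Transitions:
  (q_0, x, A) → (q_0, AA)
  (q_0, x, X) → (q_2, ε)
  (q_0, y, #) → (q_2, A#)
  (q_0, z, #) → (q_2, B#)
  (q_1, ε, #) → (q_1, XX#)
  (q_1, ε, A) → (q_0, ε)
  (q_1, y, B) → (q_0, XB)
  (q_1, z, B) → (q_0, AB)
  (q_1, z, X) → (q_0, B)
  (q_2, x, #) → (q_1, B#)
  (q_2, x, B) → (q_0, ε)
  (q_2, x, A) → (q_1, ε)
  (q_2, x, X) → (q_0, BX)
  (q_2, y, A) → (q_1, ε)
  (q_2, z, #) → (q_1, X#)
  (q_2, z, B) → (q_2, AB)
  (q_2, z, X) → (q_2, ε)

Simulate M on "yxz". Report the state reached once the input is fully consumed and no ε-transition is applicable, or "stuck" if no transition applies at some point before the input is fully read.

q_0

(q_0, yxz, #)
  read y, top #: go to q_2, push A# → (q_2, xz, A#)
  read x, top A: go to q_1, push ε → (q_1, z, #)
  ε-move, top #: go to q_1, push XX# → (q_1, z, XX#)
  read z, top X: go to q_0, push B → (q_0, ε, BX#)
All input consumed; M is in state q_0.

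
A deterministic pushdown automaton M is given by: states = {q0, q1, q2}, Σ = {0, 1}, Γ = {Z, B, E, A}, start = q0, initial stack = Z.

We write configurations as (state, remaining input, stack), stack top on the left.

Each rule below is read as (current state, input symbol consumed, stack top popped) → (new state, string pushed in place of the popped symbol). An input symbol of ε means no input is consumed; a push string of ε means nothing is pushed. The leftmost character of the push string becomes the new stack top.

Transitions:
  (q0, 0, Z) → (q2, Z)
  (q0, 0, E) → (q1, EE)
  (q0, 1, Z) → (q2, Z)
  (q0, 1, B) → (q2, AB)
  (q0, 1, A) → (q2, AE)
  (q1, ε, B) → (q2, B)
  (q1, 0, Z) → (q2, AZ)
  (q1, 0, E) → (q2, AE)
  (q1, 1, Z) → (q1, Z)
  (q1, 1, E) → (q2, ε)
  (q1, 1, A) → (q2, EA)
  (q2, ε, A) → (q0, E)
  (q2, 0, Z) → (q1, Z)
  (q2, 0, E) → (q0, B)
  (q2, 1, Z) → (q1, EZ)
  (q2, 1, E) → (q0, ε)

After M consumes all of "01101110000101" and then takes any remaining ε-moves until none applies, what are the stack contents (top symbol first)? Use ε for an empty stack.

(q0, 01101110000101, Z)
  read 0, top Z: go to q2, push Z → (q2, 1101110000101, Z)
  read 1, top Z: go to q1, push EZ → (q1, 101110000101, EZ)
  read 1, top E: go to q2, push ε → (q2, 01110000101, Z)
  read 0, top Z: go to q1, push Z → (q1, 1110000101, Z)
  read 1, top Z: go to q1, push Z → (q1, 110000101, Z)
  read 1, top Z: go to q1, push Z → (q1, 10000101, Z)
  read 1, top Z: go to q1, push Z → (q1, 0000101, Z)
  read 0, top Z: go to q2, push AZ → (q2, 000101, AZ)
  ε-move, top A: go to q0, push E → (q0, 000101, EZ)
  read 0, top E: go to q1, push EE → (q1, 00101, EEZ)
  read 0, top E: go to q2, push AE → (q2, 0101, AEEZ)
  ε-move, top A: go to q0, push E → (q0, 0101, EEEZ)
  read 0, top E: go to q1, push EE → (q1, 101, EEEEZ)
  read 1, top E: go to q2, push ε → (q2, 01, EEEZ)
  read 0, top E: go to q0, push B → (q0, 1, BEEZ)
  read 1, top B: go to q2, push AB → (q2, ε, ABEEZ)
  ε-move, top A: go to q0, push E → (q0, ε, EBEEZ)
All input consumed in state q0 with stack EBEEZ.

EBEEZ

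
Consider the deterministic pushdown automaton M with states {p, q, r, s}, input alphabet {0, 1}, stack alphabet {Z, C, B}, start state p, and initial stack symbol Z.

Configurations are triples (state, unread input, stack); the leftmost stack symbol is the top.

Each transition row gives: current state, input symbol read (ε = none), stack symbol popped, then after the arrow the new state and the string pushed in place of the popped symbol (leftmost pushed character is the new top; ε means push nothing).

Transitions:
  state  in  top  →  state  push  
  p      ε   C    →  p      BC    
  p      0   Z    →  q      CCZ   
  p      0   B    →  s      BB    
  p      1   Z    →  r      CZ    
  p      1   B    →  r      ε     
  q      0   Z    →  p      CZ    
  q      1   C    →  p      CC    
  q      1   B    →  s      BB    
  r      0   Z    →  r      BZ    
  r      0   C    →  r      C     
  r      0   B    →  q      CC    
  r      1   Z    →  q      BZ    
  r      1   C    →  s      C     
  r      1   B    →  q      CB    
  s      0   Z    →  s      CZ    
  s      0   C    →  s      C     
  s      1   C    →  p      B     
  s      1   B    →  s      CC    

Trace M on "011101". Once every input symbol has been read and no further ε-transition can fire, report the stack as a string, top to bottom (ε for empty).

(p, 011101, Z)
  read 0, top Z: go to q, push CCZ → (q, 11101, CCZ)
  read 1, top C: go to p, push CC → (p, 1101, CCCZ)
  ε-move, top C: go to p, push BC → (p, 1101, BCCCZ)
  read 1, top B: go to r, push ε → (r, 101, CCCZ)
  read 1, top C: go to s, push C → (s, 01, CCCZ)
  read 0, top C: go to s, push C → (s, 1, CCCZ)
  read 1, top C: go to p, push B → (p, ε, BCCZ)
All input consumed in state p with stack BCCZ.

BCCZ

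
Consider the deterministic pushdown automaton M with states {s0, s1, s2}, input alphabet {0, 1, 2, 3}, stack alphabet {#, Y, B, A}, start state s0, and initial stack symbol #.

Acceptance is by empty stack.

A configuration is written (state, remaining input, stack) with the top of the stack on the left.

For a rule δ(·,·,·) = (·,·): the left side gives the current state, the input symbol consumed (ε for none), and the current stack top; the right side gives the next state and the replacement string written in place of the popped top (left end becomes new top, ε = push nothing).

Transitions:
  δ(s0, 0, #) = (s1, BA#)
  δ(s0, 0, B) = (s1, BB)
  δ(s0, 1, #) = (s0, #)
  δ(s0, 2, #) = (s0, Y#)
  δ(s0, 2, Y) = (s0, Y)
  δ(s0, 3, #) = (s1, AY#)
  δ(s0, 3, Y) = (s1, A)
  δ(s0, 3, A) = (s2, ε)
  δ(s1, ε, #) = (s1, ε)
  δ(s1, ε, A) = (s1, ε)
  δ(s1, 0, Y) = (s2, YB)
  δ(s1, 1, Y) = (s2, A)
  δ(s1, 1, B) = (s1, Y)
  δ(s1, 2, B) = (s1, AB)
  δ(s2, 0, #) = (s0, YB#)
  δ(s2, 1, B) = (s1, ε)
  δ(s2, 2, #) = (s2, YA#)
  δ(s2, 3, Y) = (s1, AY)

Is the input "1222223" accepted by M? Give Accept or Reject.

Accept

(s0, 1222223, #) ⊢ (s0, 222223, #) ⊢ (s0, 22223, Y#) ⊢ (s0, 2223, Y#) ⊢ (s0, 223, Y#) ⊢ (s0, 23, Y#) ⊢ (s0, 3, Y#) ⊢ (s1, ε, A#) ⊢ (s1, ε, #) ⊢ (s1, ε, ε)
All input consumed and the stack is empty.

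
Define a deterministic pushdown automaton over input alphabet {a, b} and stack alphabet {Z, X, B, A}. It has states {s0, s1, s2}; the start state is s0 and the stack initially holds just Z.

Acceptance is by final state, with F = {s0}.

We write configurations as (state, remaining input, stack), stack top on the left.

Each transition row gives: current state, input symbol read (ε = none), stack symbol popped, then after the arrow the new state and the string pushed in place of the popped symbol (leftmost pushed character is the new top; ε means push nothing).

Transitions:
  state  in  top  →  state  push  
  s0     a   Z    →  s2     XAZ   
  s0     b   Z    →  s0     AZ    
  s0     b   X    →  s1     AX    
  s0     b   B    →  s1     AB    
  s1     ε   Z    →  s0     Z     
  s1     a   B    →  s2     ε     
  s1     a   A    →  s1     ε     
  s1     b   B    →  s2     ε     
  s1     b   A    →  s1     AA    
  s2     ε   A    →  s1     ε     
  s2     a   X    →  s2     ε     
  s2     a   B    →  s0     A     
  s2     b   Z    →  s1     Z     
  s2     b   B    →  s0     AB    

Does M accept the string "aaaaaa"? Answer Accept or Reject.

Accept

(s0, aaaaaa, Z)
  read a, top Z: go to s2, push XAZ → (s2, aaaaa, XAZ)
  read a, top X: go to s2, push ε → (s2, aaaa, AZ)
  ε-move, top A: go to s1, push ε → (s1, aaaa, Z)
  ε-move, top Z: go to s0, push Z → (s0, aaaa, Z)
  read a, top Z: go to s2, push XAZ → (s2, aaa, XAZ)
  read a, top X: go to s2, push ε → (s2, aa, AZ)
  ε-move, top A: go to s1, push ε → (s1, aa, Z)
  ε-move, top Z: go to s0, push Z → (s0, aa, Z)
  read a, top Z: go to s2, push XAZ → (s2, a, XAZ)
  read a, top X: go to s2, push ε → (s2, ε, AZ)
  ε-move, top A: go to s1, push ε → (s1, ε, Z)
  ε-move, top Z: go to s0, push Z → (s0, ε, Z)
All input consumed; state s0 ∈ F.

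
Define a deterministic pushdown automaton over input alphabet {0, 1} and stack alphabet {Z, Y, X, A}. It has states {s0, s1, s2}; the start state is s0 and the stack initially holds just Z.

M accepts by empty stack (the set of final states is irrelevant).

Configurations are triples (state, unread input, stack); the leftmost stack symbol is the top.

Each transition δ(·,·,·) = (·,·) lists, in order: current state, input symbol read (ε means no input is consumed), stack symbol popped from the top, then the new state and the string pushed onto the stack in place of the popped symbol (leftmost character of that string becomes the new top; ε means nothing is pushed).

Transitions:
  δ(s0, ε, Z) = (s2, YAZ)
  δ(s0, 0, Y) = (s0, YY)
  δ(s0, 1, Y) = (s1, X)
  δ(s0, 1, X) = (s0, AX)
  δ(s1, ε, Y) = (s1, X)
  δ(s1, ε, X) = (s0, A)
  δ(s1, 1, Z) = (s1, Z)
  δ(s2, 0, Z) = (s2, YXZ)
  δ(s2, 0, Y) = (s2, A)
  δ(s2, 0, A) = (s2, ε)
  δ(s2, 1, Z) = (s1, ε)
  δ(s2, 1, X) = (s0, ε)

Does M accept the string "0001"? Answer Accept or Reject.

Accept

(s0, 0001, Z) ⊢ (s2, 0001, YAZ) ⊢ (s2, 001, AAZ) ⊢ (s2, 01, AZ) ⊢ (s2, 1, Z) ⊢ (s1, ε, ε)
All input consumed and the stack is empty.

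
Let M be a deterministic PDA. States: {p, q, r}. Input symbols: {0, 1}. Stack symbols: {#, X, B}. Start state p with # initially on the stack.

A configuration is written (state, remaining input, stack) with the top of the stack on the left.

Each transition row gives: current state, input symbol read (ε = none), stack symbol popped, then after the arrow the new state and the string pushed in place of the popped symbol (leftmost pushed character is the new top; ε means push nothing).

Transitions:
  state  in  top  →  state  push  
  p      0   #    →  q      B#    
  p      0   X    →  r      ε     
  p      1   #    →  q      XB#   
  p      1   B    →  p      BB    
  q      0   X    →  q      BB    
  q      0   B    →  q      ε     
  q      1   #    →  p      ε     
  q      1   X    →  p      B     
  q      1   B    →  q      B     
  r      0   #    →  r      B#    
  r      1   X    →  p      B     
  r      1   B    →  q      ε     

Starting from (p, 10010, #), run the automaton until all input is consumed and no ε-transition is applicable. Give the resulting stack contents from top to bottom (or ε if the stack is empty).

B#

(p, 10010, #)
  read 1, top #: go to q, push XB# → (q, 0010, XB#)
  read 0, top X: go to q, push BB → (q, 010, BBB#)
  read 0, top B: go to q, push ε → (q, 10, BB#)
  read 1, top B: go to q, push B → (q, 0, BB#)
  read 0, top B: go to q, push ε → (q, ε, B#)
All input consumed in state q with stack B#.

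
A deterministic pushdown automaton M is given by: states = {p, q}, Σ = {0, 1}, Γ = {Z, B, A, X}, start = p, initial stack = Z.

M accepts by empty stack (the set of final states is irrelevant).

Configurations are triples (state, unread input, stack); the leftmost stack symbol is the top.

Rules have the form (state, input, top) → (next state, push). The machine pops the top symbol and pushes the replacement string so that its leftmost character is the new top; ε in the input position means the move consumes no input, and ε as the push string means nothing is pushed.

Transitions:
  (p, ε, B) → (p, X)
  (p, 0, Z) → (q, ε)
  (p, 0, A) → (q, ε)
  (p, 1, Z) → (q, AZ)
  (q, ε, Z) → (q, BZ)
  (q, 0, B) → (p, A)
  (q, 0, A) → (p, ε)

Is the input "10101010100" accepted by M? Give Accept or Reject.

Accept

(p, 10101010100, Z) ⊢ (q, 0101010100, AZ) ⊢ (p, 101010100, Z) ⊢ (q, 01010100, AZ) ⊢ (p, 1010100, Z) ⊢ (q, 010100, AZ) ⊢ (p, 10100, Z) ⊢ (q, 0100, AZ) ⊢ (p, 100, Z) ⊢ (q, 00, AZ) ⊢ (p, 0, Z) ⊢ (q, ε, ε)
All input consumed and the stack is empty.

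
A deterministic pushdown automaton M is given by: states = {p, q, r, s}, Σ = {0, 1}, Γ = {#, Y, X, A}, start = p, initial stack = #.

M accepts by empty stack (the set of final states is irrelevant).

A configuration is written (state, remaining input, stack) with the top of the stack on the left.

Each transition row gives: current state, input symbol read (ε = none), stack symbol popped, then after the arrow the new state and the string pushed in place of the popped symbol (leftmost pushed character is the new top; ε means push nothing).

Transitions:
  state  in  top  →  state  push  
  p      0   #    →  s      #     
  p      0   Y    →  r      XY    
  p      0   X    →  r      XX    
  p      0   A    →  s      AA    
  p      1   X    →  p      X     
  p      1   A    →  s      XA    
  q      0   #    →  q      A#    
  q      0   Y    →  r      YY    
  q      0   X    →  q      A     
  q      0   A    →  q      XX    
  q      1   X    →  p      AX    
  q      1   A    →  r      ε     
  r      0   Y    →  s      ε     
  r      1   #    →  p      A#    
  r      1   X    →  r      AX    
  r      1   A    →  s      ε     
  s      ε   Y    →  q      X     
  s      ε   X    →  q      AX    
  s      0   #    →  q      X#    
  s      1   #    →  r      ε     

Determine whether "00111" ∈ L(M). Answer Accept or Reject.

Reject

(p, 00111, #) ⊢ (s, 0111, #) ⊢ (q, 111, X#) ⊢ (p, 11, AX#) ⊢ (s, 1, XAX#) ⊢ (q, 1, AXAX#) ⊢ (r, ε, XAX#)
All input consumed; stack is XAX#, not empty, and no further ε-move applies.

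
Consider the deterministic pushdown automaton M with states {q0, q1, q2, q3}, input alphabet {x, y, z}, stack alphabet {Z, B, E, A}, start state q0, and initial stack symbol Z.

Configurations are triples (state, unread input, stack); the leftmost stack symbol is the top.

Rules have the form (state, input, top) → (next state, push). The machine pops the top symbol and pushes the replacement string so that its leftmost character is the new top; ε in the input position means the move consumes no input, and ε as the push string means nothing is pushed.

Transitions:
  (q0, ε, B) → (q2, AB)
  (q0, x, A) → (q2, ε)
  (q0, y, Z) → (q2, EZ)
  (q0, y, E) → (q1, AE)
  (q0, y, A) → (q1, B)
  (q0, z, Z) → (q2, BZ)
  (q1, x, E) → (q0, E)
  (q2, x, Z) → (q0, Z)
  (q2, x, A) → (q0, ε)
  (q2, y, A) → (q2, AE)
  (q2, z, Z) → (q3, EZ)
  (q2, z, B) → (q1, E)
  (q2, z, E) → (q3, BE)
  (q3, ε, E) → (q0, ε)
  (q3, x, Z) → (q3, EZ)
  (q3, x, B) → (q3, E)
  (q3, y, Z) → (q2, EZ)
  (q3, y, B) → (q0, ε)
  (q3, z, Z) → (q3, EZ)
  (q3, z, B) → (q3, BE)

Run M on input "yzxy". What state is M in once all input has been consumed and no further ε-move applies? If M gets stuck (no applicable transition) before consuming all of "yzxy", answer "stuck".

(q0, yzxy, Z) ⊢ (q2, zxy, EZ) ⊢ (q3, xy, BEZ) ⊢ (q3, y, EEZ) ⊢ (q0, y, EZ) ⊢ (q1, ε, AEZ)
All input consumed; M is in state q1.

q1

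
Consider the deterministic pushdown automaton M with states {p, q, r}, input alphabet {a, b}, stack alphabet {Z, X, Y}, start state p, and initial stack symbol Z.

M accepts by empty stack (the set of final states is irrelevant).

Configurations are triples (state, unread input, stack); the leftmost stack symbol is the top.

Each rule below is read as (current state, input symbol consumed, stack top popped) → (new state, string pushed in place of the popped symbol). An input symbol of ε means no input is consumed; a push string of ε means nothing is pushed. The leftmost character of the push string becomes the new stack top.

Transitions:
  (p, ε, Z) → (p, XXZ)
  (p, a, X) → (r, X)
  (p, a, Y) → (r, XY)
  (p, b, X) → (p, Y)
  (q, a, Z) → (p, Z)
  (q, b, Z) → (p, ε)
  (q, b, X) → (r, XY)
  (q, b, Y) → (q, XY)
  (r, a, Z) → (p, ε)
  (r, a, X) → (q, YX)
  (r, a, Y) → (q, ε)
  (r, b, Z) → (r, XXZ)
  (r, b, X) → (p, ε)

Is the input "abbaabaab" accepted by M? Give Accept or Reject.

(p, abbaabaab, Z)
  ε-move, top Z: go to p, push XXZ → (p, abbaabaab, XXZ)
  read a, top X: go to r, push X → (r, bbaabaab, XXZ)
  read b, top X: go to p, push ε → (p, baabaab, XZ)
  read b, top X: go to p, push Y → (p, aabaab, YZ)
  read a, top Y: go to r, push XY → (r, abaab, XYZ)
  read a, top X: go to q, push YX → (q, baab, YXYZ)
  read b, top Y: go to q, push XY → (q, aab, XYXYZ)
No transition applies at (q, aab, XYXYZ); input not fully consumed.

Reject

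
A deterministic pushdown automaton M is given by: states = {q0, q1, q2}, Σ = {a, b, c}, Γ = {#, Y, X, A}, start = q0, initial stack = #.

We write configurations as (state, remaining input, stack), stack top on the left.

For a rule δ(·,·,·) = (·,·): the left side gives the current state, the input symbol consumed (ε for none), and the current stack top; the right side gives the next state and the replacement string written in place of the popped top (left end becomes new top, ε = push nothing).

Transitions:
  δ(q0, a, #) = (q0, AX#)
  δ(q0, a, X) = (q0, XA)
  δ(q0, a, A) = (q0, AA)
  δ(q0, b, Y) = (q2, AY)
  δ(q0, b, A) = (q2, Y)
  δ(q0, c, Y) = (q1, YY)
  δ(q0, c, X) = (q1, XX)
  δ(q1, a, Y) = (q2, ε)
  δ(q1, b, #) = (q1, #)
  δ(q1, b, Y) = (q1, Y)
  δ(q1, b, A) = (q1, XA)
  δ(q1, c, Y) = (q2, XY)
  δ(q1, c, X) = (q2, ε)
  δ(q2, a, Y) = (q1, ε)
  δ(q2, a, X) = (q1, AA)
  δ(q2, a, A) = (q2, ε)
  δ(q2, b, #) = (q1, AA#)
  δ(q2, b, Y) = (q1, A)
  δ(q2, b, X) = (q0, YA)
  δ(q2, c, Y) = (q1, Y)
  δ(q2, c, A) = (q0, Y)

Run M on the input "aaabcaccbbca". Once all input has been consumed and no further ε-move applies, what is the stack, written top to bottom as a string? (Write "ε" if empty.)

(q0, aaabcaccbbca, #)
  read a, top #: go to q0, push AX# → (q0, aabcaccbbca, AX#)
  read a, top A: go to q0, push AA → (q0, abcaccbbca, AAX#)
  read a, top A: go to q0, push AA → (q0, bcaccbbca, AAAX#)
  read b, top A: go to q2, push Y → (q2, caccbbca, YAAX#)
  read c, top Y: go to q1, push Y → (q1, accbbca, YAAX#)
  read a, top Y: go to q2, push ε → (q2, ccbbca, AAX#)
  read c, top A: go to q0, push Y → (q0, cbbca, YAX#)
  read c, top Y: go to q1, push YY → (q1, bbca, YYAX#)
  read b, top Y: go to q1, push Y → (q1, bca, YYAX#)
  read b, top Y: go to q1, push Y → (q1, ca, YYAX#)
  read c, top Y: go to q2, push XY → (q2, a, XYYAX#)
  read a, top X: go to q1, push AA → (q1, ε, AAYYAX#)
All input consumed in state q1 with stack AAYYAX#.

AAYYAX#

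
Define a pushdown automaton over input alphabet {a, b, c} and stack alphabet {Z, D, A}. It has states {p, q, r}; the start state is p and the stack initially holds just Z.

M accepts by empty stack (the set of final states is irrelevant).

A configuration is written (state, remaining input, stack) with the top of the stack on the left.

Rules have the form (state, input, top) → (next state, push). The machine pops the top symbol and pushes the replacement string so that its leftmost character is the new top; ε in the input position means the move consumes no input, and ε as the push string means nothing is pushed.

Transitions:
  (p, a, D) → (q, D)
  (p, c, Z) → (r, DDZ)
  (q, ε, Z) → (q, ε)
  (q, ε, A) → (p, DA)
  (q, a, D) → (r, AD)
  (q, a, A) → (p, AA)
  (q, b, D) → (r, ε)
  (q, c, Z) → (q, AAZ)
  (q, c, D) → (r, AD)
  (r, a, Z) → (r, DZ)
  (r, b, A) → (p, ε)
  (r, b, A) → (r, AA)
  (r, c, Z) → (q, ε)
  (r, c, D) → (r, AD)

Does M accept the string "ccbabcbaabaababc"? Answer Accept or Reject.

Accept

One accepting computation: (p, ccbabcbaabaababc, Z) ⊢ (r, cbabcbaabaababc, DDZ) ⊢ (r, babcbaabaababc, ADDZ) ⊢ (p, abcbaabaababc, DDZ) ⊢ (q, bcbaabaababc, DDZ) ⊢ (r, cbaabaababc, DZ) ⊢ (r, baabaababc, ADZ) ⊢ (p, aabaababc, DZ) ⊢ (q, abaababc, DZ) ⊢ (r, baababc, ADZ) ⊢ (p, aababc, DZ) ⊢ (q, ababc, DZ) ⊢ (r, babc, ADZ) ⊢ (p, abc, DZ) ⊢ (q, bc, DZ) ⊢ (r, c, Z) ⊢ (q, ε, ε)
All input consumed and the stack is empty.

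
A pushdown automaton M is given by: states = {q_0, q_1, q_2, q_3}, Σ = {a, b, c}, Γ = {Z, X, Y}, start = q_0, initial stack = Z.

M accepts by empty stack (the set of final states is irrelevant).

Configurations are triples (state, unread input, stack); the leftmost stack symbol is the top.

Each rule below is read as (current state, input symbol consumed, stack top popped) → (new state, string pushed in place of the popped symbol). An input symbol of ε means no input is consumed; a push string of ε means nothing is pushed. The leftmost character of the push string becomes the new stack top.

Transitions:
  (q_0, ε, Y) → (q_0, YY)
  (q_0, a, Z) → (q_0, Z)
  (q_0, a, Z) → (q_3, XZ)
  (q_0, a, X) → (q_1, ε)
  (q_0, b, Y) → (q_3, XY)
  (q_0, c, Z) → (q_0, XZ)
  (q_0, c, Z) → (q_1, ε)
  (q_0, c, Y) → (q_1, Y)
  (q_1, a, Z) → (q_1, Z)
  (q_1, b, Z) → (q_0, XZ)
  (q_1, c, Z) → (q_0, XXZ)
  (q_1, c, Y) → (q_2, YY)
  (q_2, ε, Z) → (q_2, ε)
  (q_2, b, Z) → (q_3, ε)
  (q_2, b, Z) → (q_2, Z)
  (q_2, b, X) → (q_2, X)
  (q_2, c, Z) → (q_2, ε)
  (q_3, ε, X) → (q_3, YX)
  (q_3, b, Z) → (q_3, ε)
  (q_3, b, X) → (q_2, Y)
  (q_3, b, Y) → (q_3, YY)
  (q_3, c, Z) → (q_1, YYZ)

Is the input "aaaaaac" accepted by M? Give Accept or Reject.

Accept

One accepting computation: (q_0, aaaaaac, Z) ⊢ (q_0, aaaaac, Z) ⊢ (q_0, aaaac, Z) ⊢ (q_0, aaac, Z) ⊢ (q_0, aac, Z) ⊢ (q_0, ac, Z) ⊢ (q_0, c, Z) ⊢ (q_1, ε, ε)
All input consumed and the stack is empty.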